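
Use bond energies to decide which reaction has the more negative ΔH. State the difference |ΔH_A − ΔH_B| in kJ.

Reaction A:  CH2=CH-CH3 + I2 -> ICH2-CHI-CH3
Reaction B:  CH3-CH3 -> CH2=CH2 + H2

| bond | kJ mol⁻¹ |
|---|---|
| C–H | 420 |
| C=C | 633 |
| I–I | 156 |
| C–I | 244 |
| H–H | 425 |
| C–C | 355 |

Reaction A, by 191 kJ

Reaction A:
  Bonds broken (reactants):
    C–C: 1 × 355 = 355
    C–H: 6 × 420 = 2520
    C=C: 1 × 633 = 633
    I–I: 1 × 156 = 156
    Σ(broken) = 3664 kJ
  Bonds formed (products):
    C–C: 2 × 355 = 710
    C–H: 6 × 420 = 2520
    C–I: 2 × 244 = 488
    Σ(formed) = 3718 kJ
  ΔH_A = 3664 − 3718 = −54 kJ
Reaction B:
  Bonds broken (reactants):
    C–C: 1 × 355 = 355
    C–H: 6 × 420 = 2520
    Σ(broken) = 2875 kJ
  Bonds formed (products):
    C–H: 4 × 420 = 1680
    C=C: 1 × 633 = 633
    H–H: 1 × 425 = 425
    Σ(formed) = 2738 kJ
  ΔH_B = 2875 − 2738 = +137 kJ
ΔH_A − ΔH_B = −191 kJ, so reaction A has the more negative ΔH; |ΔH_A − ΔH_B| = 191 kJ.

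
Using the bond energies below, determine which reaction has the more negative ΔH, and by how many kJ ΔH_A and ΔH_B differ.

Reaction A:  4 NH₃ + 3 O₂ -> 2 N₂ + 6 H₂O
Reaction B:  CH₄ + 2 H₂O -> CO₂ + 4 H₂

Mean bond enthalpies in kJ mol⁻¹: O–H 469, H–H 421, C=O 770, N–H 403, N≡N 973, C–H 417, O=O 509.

Reaction A, by 1531 kJ

Reaction A:
  Bonds broken (reactants):
    N–H: 12 × 403 = 4836
    O=O: 3 × 509 = 1527
    Σ(broken) = 6363 kJ
  Bonds formed (products):
    N≡N: 2 × 973 = 1946
    O–H: 12 × 469 = 5628
    Σ(formed) = 7574 kJ
  ΔH_A = 6363 − 7574 = −1211 kJ
Reaction B:
  Bonds broken (reactants):
    C–H: 4 × 417 = 1668
    O–H: 4 × 469 = 1876
    Σ(broken) = 3544 kJ
  Bonds formed (products):
    C=O: 2 × 770 = 1540
    H–H: 4 × 421 = 1684
    Σ(formed) = 3224 kJ
  ΔH_B = 3544 − 3224 = +320 kJ
ΔH_A − ΔH_B = −1531 kJ, so reaction A has the more negative ΔH; |ΔH_A − ΔH_B| = 1531 kJ.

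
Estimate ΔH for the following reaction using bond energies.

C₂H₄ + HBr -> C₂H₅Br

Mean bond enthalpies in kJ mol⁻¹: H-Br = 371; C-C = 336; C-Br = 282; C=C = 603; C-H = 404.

ΔH ≈ −48 kJ

Bonds broken (reactants):
  C-H: 4 × 404 = 1616
  C=C: 1 × 603 = 603
  H-Br: 1 × 371 = 371
  Σ(broken) = 2590 kJ
Bonds formed (products):
  C-Br: 1 × 282 = 282
  C-C: 1 × 336 = 336
  C-H: 5 × 404 = 2020
  Σ(formed) = 2638 kJ
ΔH = Σ(broken) − Σ(formed) = 2590 − 2638 = −48 kJ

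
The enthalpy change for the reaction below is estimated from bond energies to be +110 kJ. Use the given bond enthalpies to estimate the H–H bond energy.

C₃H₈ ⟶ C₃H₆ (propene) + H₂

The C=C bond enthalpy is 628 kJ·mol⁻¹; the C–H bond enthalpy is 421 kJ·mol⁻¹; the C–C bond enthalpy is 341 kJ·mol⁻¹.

Let D be the H–H bond energy.
Σ(broken) = 2×341 + 8×421 = 4050
Σ(formed) = 1×341 + 6×421 + 1×628 + 1×D = 3495 + D
ΔH = Σ(broken) − Σ(formed) = (4050) − (3495 + D) = +555 − D
Setting this equal to +110 kJ gives D = 445 kJ/mol.

D(H–H) ≈ 445 kJ/mol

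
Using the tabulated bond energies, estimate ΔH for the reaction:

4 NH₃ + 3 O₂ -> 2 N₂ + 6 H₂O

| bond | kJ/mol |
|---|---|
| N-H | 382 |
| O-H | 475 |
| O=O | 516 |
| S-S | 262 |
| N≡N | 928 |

ΔH ≈ −1424 kJ

Bonds broken (reactants):
  N-H: 12 × 382 = 4584
  O=O: 3 × 516 = 1548
  Σ(broken) = 6132 kJ
Bonds formed (products):
  N≡N: 2 × 928 = 1856
  O-H: 12 × 475 = 5700
  Σ(formed) = 7556 kJ
ΔH = Σ(broken) − Σ(formed) = 6132 − 7556 = −1424 kJ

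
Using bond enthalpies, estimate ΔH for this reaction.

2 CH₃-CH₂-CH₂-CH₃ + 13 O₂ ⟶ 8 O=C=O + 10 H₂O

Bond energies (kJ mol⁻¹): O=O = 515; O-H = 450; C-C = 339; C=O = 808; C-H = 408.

Bonds broken (reactants):
  C-C: 6 × 339 = 2034
  C-H: 20 × 408 = 8160
  O=O: 13 × 515 = 6695
  Σ(broken) = 16889 kJ
Bonds formed (products):
  C=O: 16 × 808 = 12928
  O-H: 20 × 450 = 9000
  Σ(formed) = 21928 kJ
ΔH = Σ(broken) − Σ(formed) = 16889 − 21928 = −5039 kJ

ΔH ≈ −5039 kJ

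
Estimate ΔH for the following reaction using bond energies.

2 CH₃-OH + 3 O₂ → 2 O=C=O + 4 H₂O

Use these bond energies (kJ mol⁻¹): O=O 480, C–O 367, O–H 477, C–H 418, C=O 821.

ΔH ≈ −1464 kJ

Bonds broken (reactants):
  C–H: 6 × 418 = 2508
  C–O: 2 × 367 = 734
  O–H: 2 × 477 = 954
  O=O: 3 × 480 = 1440
  Σ(broken) = 5636 kJ
Bonds formed (products):
  C=O: 4 × 821 = 3284
  O–H: 8 × 477 = 3816
  Σ(formed) = 7100 kJ
ΔH = Σ(broken) − Σ(formed) = 5636 − 7100 = −1464 kJ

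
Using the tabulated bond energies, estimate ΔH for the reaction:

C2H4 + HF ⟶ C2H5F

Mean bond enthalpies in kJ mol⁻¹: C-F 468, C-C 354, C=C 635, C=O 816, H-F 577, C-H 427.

Bonds broken (reactants):
  C-H: 4 × 427 = 1708
  C=C: 1 × 635 = 635
  H-F: 1 × 577 = 577
  Σ(broken) = 2920 kJ
Bonds formed (products):
  C-C: 1 × 354 = 354
  C-F: 1 × 468 = 468
  C-H: 5 × 427 = 2135
  Σ(formed) = 2957 kJ
ΔH = Σ(broken) − Σ(formed) = 2920 − 2957 = −37 kJ

ΔH ≈ −37 kJ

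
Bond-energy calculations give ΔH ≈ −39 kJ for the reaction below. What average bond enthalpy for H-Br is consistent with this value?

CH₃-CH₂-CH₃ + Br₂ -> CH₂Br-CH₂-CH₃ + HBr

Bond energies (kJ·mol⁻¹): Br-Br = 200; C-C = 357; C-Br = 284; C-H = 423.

Let D be the H-Br bond energy.
Σ(broken) = 1×200 + 2×357 + 8×423 = 4298
Σ(formed) = 1×284 + 2×357 + 7×423 + 1×D = 3959 + D
ΔH = Σ(broken) − Σ(formed) = (4298) − (3959 + D) = +339 − D
Setting this equal to −39 kJ gives D = 378 kJ/mol.

D(H-Br) ≈ 378 kJ/mol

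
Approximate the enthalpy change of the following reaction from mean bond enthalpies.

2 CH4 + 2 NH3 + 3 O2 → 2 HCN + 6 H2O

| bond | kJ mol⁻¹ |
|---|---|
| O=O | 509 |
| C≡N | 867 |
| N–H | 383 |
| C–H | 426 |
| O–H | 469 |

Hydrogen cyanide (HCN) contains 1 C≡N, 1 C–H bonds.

Bonds broken (reactants):
  C–H: 8 × 426 = 3408
  N–H: 6 × 383 = 2298
  O=O: 3 × 509 = 1527
  Σ(broken) = 7233 kJ
Bonds formed (products):
  C≡N: 2 × 867 = 1734
  C–H: 2 × 426 = 852
  O–H: 12 × 469 = 5628
  Σ(formed) = 8214 kJ
ΔH = Σ(broken) − Σ(formed) = 7233 − 8214 = −981 kJ

ΔH ≈ −981 kJ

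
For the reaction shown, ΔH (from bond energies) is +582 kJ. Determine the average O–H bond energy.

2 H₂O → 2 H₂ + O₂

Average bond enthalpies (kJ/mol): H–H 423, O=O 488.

D(O–H) ≈ 479 kJ/mol

Let D be the O–H bond energy.
Σ(broken) = 4×D = 4D
Σ(formed) = 2×423 + 1×488 = 1334
ΔH = Σ(broken) − Σ(formed) = (4D) − (1334) = −1334 + 4D
Setting this equal to +582 kJ gives 4D = 1916, so D = 479 kJ/mol.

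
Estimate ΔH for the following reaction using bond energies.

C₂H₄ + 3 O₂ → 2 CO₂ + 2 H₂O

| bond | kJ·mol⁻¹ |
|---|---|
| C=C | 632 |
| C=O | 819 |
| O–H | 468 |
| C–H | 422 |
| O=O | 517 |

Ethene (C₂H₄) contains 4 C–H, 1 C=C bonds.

Bonds broken (reactants):
  C–H: 4 × 422 = 1688
  C=C: 1 × 632 = 632
  O=O: 3 × 517 = 1551
  Σ(broken) = 3871 kJ
Bonds formed (products):
  C=O: 4 × 819 = 3276
  O–H: 4 × 468 = 1872
  Σ(formed) = 5148 kJ
ΔH = Σ(broken) − Σ(formed) = 3871 − 5148 = −1277 kJ

ΔH ≈ −1277 kJ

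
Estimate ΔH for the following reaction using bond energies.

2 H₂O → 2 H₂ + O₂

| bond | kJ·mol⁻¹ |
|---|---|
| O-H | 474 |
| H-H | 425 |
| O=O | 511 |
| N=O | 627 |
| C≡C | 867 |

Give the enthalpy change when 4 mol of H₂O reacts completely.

ΔH = +1070 kJ

Bonds broken (reactants):
  O-H: 4 × 474 = 1896
  Σ(broken) = 1896 kJ
Bonds formed (products):
  H-H: 2 × 425 = 850
  O=O: 1 × 511 = 511
  Σ(formed) = 1361 kJ
ΔH = Σ(broken) − Σ(formed) = 1896 − 1361 = +535 kJ
For 2× the reaction as written: 2 × (+535) = +1070 kJ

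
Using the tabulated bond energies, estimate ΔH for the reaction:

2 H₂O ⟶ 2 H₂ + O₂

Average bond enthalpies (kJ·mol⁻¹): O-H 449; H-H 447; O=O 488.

ΔH ≈ +414 kJ

Bonds broken (reactants):
  O-H: 4 × 449 = 1796
  Σ(broken) = 1796 kJ
Bonds formed (products):
  H-H: 2 × 447 = 894
  O=O: 1 × 488 = 488
  Σ(formed) = 1382 kJ
ΔH = Σ(broken) − Σ(formed) = 1796 − 1382 = +414 kJ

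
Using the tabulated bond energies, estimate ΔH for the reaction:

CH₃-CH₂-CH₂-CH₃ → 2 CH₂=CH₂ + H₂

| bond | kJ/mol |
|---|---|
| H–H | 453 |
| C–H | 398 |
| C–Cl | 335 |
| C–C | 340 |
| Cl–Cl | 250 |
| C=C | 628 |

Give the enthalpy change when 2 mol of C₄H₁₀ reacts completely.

Bonds broken (reactants):
  C–C: 3 × 340 = 1020
  C–H: 10 × 398 = 3980
  Σ(broken) = 5000 kJ
Bonds formed (products):
  C–H: 8 × 398 = 3184
  C=C: 2 × 628 = 1256
  H–H: 1 × 453 = 453
  Σ(formed) = 4893 kJ
ΔH = Σ(broken) − Σ(formed) = 5000 − 4893 = +107 kJ
For 2× the reaction as written: 2 × (+107) = +214 kJ

ΔH = +214 kJ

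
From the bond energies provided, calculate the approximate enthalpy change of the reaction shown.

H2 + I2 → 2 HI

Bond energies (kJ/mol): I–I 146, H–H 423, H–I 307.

ΔH ≈ −45 kJ

Bonds broken (reactants):
  H–H: 1 × 423 = 423
  I–I: 1 × 146 = 146
  Σ(broken) = 569 kJ
Bonds formed (products):
  H–I: 2 × 307 = 614
  Σ(formed) = 614 kJ
ΔH = Σ(broken) − Σ(formed) = 569 − 614 = −45 kJ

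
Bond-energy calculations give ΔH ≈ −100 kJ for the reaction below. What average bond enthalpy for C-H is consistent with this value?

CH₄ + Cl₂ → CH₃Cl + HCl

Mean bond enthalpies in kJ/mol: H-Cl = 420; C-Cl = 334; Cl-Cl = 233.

Let D be the C-H bond energy.
Σ(broken) = 4×D + 1×233 = 233 + 4D
Σ(formed) = 1×334 + 3×D + 1×420 = 754 + 3D
ΔH = Σ(broken) − Σ(formed) = (233 + 4D) − (754 + 3D) = −521 + D
Setting this equal to −100 kJ gives D = 421 kJ/mol.

D(C-H) ≈ 421 kJ/mol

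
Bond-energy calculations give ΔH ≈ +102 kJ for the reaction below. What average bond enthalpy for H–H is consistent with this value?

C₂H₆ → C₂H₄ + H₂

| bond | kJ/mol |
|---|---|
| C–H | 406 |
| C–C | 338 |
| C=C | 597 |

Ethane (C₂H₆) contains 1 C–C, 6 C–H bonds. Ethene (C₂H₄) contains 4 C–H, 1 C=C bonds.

Let D be the H–H bond energy.
Σ(broken) = 1×338 + 6×406 = 2774
Σ(formed) = 4×406 + 1×597 + 1×D = 2221 + D
ΔH = Σ(broken) − Σ(formed) = (2774) − (2221 + D) = +553 − D
Setting this equal to +102 kJ gives D = 451 kJ/mol.

D(H–H) ≈ 451 kJ/mol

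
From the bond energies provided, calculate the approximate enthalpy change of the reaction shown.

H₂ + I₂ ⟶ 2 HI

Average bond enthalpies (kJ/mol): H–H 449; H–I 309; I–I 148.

ΔH ≈ −21 kJ

Bonds broken (reactants):
  H–H: 1 × 449 = 449
  I–I: 1 × 148 = 148
  Σ(broken) = 597 kJ
Bonds formed (products):
  H–I: 2 × 309 = 618
  Σ(formed) = 618 kJ
ΔH = Σ(broken) − Σ(formed) = 597 − 618 = −21 kJ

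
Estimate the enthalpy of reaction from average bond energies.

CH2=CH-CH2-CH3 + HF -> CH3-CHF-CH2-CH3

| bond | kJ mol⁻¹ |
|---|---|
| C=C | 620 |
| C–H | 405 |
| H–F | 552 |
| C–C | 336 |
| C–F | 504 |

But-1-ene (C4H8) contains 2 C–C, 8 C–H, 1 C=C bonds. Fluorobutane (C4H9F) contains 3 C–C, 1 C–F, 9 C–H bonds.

ΔH ≈ −73 kJ

Bonds broken (reactants):
  C–C: 2 × 336 = 672
  C–H: 8 × 405 = 3240
  C=C: 1 × 620 = 620
  H–F: 1 × 552 = 552
  Σ(broken) = 5084 kJ
Bonds formed (products):
  C–C: 3 × 336 = 1008
  C–F: 1 × 504 = 504
  C–H: 9 × 405 = 3645
  Σ(formed) = 5157 kJ
ΔH = Σ(broken) − Σ(formed) = 5084 − 5157 = −73 kJ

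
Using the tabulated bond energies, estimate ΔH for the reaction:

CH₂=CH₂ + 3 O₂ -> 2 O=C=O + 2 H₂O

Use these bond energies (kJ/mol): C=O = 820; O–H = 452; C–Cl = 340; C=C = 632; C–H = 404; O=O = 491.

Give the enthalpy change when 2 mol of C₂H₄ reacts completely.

ΔH = −2734 kJ

Bonds broken (reactants):
  C–H: 4 × 404 = 1616
  C=C: 1 × 632 = 632
  O=O: 3 × 491 = 1473
  Σ(broken) = 3721 kJ
Bonds formed (products):
  C=O: 4 × 820 = 3280
  O–H: 4 × 452 = 1808
  Σ(formed) = 5088 kJ
ΔH = Σ(broken) − Σ(formed) = 3721 − 5088 = −1367 kJ
For 2× the reaction as written: 2 × (−1367) = −2734 kJ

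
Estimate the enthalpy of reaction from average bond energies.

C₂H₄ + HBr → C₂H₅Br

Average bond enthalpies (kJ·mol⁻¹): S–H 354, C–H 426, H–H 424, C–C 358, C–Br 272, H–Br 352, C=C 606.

Bonds broken (reactants):
  C–H: 4 × 426 = 1704
  C=C: 1 × 606 = 606
  H–Br: 1 × 352 = 352
  Σ(broken) = 2662 kJ
Bonds formed (products):
  C–Br: 1 × 272 = 272
  C–C: 1 × 358 = 358
  C–H: 5 × 426 = 2130
  Σ(formed) = 2760 kJ
ΔH = Σ(broken) − Σ(formed) = 2662 − 2760 = −98 kJ

ΔH ≈ −98 kJ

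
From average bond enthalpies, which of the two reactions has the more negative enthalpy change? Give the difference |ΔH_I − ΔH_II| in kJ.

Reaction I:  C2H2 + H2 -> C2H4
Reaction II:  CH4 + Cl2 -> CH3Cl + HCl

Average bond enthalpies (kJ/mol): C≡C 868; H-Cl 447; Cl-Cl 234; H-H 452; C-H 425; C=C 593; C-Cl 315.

Reaction I:
  Bonds broken (reactants):
    C≡C: 1 × 868 = 868
    C-H: 2 × 425 = 850
    H-H: 1 × 452 = 452
    Σ(broken) = 2170 kJ
  Bonds formed (products):
    C-H: 4 × 425 = 1700
    C=C: 1 × 593 = 593
    Σ(formed) = 2293 kJ
  ΔH_I = 2170 − 2293 = −123 kJ
Reaction II:
  Bonds broken (reactants):
    C-H: 4 × 425 = 1700
    Cl-Cl: 1 × 234 = 234
    Σ(broken) = 1934 kJ
  Bonds formed (products):
    C-Cl: 1 × 315 = 315
    C-H: 3 × 425 = 1275
    H-Cl: 1 × 447 = 447
    Σ(formed) = 2037 kJ
  ΔH_II = 1934 − 2037 = −103 kJ
ΔH_I − ΔH_II = −20 kJ, so reaction I has the more negative ΔH; |ΔH_I − ΔH_II| = 20 kJ.

Reaction I, by 20 kJ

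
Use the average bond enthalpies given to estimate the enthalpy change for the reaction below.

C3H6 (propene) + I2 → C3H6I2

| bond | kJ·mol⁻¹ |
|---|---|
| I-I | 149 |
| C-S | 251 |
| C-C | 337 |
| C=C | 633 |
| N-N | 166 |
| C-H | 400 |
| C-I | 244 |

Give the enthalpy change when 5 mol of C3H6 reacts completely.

ΔH = −215 kJ

Bonds broken (reactants):
  C-C: 1 × 337 = 337
  C-H: 6 × 400 = 2400
  C=C: 1 × 633 = 633
  I-I: 1 × 149 = 149
  Σ(broken) = 3519 kJ
Bonds formed (products):
  C-C: 2 × 337 = 674
  C-H: 6 × 400 = 2400
  C-I: 2 × 244 = 488
  Σ(formed) = 3562 kJ
ΔH = Σ(broken) − Σ(formed) = 3519 − 3562 = −43 kJ
For 5× the reaction as written: 5 × (−43) = −215 kJ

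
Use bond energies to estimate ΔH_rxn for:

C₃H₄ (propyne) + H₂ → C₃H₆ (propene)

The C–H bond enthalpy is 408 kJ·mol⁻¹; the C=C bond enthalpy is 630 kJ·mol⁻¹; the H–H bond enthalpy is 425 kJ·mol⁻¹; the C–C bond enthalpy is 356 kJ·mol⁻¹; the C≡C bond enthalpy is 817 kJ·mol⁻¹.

ΔH ≈ −204 kJ

Bonds broken (reactants):
  C≡C: 1 × 817 = 817
  C–C: 1 × 356 = 356
  C–H: 4 × 408 = 1632
  H–H: 1 × 425 = 425
  Σ(broken) = 3230 kJ
Bonds formed (products):
  C–C: 1 × 356 = 356
  C–H: 6 × 408 = 2448
  C=C: 1 × 630 = 630
  Σ(formed) = 3434 kJ
ΔH = Σ(broken) − Σ(formed) = 3230 − 3434 = −204 kJ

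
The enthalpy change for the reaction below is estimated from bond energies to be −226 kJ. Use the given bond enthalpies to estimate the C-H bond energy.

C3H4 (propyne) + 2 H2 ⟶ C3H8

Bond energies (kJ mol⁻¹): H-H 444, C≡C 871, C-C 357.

Let D be the C-H bond energy.
Σ(broken) = 1×871 + 1×357 + 4×D + 2×444 = 2116 + 4D
Σ(formed) = 2×357 + 8×D = 714 + 8D
ΔH = Σ(broken) − Σ(formed) = (2116 + 4D) − (714 + 8D) = +1402 − 4D
Setting this equal to −226 kJ gives 4D = 1628, so D = 407 kJ/mol.

D(C-H) ≈ 407 kJ/mol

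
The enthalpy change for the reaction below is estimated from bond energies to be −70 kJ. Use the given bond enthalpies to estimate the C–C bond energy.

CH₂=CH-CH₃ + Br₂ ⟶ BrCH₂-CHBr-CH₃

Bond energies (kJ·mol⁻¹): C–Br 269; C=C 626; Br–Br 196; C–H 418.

Let D be the C–C bond energy.
Σ(broken) = 1×196 + 1×D + 6×418 + 1×626 = 3330 + D
Σ(formed) = 2×269 + 2×D + 6×418 = 3046 + 2D
ΔH = Σ(broken) − Σ(formed) = (3330 + D) − (3046 + 2D) = +284 − D
Setting this equal to −70 kJ gives D = 354 kJ/mol.

D(C–C) ≈ 354 kJ/mol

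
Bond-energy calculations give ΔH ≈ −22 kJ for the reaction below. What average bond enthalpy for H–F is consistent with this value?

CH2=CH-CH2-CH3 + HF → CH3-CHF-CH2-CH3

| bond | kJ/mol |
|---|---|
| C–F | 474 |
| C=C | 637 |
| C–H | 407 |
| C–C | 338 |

Let D be the H–F bond energy.
Σ(broken) = 2×338 + 8×407 + 1×637 + 1×D = 4569 + D
Σ(formed) = 3×338 + 1×474 + 9×407 = 5151
ΔH = Σ(broken) − Σ(formed) = (4569 + D) − (5151) = −582 + D
Setting this equal to −22 kJ gives D = 560 kJ/mol.

D(H–F) ≈ 560 kJ/mol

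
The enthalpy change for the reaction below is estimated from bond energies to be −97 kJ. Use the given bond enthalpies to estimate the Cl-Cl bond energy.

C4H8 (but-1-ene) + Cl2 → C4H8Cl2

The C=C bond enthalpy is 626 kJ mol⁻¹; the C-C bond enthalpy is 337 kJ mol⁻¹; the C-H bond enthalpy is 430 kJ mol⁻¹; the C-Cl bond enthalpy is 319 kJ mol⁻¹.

D(Cl-Cl) ≈ 252 kJ/mol

Let D be the Cl-Cl bond energy.
Σ(broken) = 2×337 + 8×430 + 1×626 + 1×D = 4740 + D
Σ(formed) = 3×337 + 2×319 + 8×430 = 5089
ΔH = Σ(broken) − Σ(formed) = (4740 + D) − (5089) = −349 + D
Setting this equal to −97 kJ gives D = 252 kJ/mol.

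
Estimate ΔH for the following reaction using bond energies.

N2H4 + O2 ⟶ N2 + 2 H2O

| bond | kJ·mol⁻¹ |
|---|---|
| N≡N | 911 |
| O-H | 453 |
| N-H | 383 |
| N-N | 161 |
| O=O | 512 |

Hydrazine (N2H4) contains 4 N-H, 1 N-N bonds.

Bonds broken (reactants):
  N-H: 4 × 383 = 1532
  N-N: 1 × 161 = 161
  O=O: 1 × 512 = 512
  Σ(broken) = 2205 kJ
Bonds formed (products):
  N≡N: 1 × 911 = 911
  O-H: 4 × 453 = 1812
  Σ(formed) = 2723 kJ
ΔH = Σ(broken) − Σ(formed) = 2205 − 2723 = −518 kJ

ΔH ≈ −518 kJ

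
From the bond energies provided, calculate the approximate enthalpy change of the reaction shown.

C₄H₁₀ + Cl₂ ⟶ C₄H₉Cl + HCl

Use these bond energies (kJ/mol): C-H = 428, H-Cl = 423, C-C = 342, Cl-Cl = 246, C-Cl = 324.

ΔH ≈ −73 kJ

Bonds broken (reactants):
  C-C: 3 × 342 = 1026
  C-H: 10 × 428 = 4280
  Cl-Cl: 1 × 246 = 246
  Σ(broken) = 5552 kJ
Bonds formed (products):
  C-C: 3 × 342 = 1026
  C-Cl: 1 × 324 = 324
  C-H: 9 × 428 = 3852
  H-Cl: 1 × 423 = 423
  Σ(formed) = 5625 kJ
ΔH = Σ(broken) − Σ(formed) = 5552 − 5625 = −73 kJ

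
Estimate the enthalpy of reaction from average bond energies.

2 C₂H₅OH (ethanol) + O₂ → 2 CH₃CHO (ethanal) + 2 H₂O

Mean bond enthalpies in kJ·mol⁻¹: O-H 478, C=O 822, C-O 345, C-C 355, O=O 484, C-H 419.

ΔH ≈ −588 kJ

Bonds broken (reactants):
  C-C: 2 × 355 = 710
  C-H: 10 × 419 = 4190
  C-O: 2 × 345 = 690
  O-H: 2 × 478 = 956
  O=O: 1 × 484 = 484
  Σ(broken) = 7030 kJ
Bonds formed (products):
  C-C: 2 × 355 = 710
  C-H: 8 × 419 = 3352
  C=O: 2 × 822 = 1644
  O-H: 4 × 478 = 1912
  Σ(formed) = 7618 kJ
ΔH = Σ(broken) − Σ(formed) = 7030 − 7618 = −588 kJ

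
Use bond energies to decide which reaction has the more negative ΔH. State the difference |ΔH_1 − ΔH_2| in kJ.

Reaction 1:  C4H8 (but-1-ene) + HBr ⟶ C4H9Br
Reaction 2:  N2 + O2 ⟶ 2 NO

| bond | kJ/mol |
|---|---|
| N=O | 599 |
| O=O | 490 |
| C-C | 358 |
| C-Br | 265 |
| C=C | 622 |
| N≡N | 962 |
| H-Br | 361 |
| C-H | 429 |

Reaction 1:
  Bonds broken (reactants):
    C-C: 2 × 358 = 716
    C-H: 8 × 429 = 3432
    C=C: 1 × 622 = 622
    H-Br: 1 × 361 = 361
    Σ(broken) = 5131 kJ
  Bonds formed (products):
    C-Br: 1 × 265 = 265
    C-C: 3 × 358 = 1074
    C-H: 9 × 429 = 3861
    Σ(formed) = 5200 kJ
  ΔH_1 = 5131 − 5200 = −69 kJ
Reaction 2:
  Bonds broken (reactants):
    N≡N: 1 × 962 = 962
    O=O: 1 × 490 = 490
    Σ(broken) = 1452 kJ
  Bonds formed (products):
    N=O: 2 × 599 = 1198
    Σ(formed) = 1198 kJ
  ΔH_2 = 1452 − 1198 = +254 kJ
ΔH_1 − ΔH_2 = −323 kJ, so reaction 1 has the more negative ΔH; |ΔH_1 − ΔH_2| = 323 kJ.

Reaction 1, by 323 kJ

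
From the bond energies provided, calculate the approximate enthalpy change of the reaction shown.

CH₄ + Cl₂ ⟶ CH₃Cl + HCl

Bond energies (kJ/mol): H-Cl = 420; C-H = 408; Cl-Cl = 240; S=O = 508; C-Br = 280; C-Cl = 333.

ΔH ≈ −105 kJ

Bonds broken (reactants):
  C-H: 4 × 408 = 1632
  Cl-Cl: 1 × 240 = 240
  Σ(broken) = 1872 kJ
Bonds formed (products):
  C-Cl: 1 × 333 = 333
  C-H: 3 × 408 = 1224
  H-Cl: 1 × 420 = 420
  Σ(formed) = 1977 kJ
ΔH = Σ(broken) − Σ(formed) = 1872 − 1977 = −105 kJ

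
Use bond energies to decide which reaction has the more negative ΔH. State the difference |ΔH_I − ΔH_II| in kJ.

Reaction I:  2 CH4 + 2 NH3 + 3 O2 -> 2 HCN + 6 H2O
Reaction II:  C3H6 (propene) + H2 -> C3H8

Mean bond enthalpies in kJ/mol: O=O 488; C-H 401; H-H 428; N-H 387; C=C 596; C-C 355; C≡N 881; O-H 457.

Reaction I, by 921 kJ

Reaction I:
  Bonds broken (reactants):
    C-H: 8 × 401 = 3208
    N-H: 6 × 387 = 2322
    O=O: 3 × 488 = 1464
    Σ(broken) = 6994 kJ
  Bonds formed (products):
    C≡N: 2 × 881 = 1762
    C-H: 2 × 401 = 802
    O-H: 12 × 457 = 5484
    Σ(formed) = 8048 kJ
  ΔH_I = 6994 − 8048 = −1054 kJ
Reaction II:
  Bonds broken (reactants):
    C-C: 1 × 355 = 355
    C-H: 6 × 401 = 2406
    C=C: 1 × 596 = 596
    H-H: 1 × 428 = 428
    Σ(broken) = 3785 kJ
  Bonds formed (products):
    C-C: 2 × 355 = 710
    C-H: 8 × 401 = 3208
    Σ(formed) = 3918 kJ
  ΔH_II = 3785 − 3918 = −133 kJ
ΔH_I − ΔH_II = −921 kJ, so reaction I has the more negative ΔH; |ΔH_I − ΔH_II| = 921 kJ.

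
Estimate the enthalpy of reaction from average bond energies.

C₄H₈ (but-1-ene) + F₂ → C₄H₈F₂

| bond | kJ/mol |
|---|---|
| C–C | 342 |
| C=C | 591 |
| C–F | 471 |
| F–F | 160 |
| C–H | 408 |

Bonds broken (reactants):
  C–C: 2 × 342 = 684
  C–H: 8 × 408 = 3264
  C=C: 1 × 591 = 591
  F–F: 1 × 160 = 160
  Σ(broken) = 4699 kJ
Bonds formed (products):
  C–C: 3 × 342 = 1026
  C–F: 2 × 471 = 942
  C–H: 8 × 408 = 3264
  Σ(formed) = 5232 kJ
ΔH = Σ(broken) − Σ(formed) = 4699 − 5232 = −533 kJ

ΔH ≈ −533 kJ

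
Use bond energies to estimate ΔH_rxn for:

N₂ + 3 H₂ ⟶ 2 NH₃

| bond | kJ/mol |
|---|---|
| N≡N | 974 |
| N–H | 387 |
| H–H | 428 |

Bonds broken (reactants):
  H–H: 3 × 428 = 1284
  N≡N: 1 × 974 = 974
  Σ(broken) = 2258 kJ
Bonds formed (products):
  N–H: 6 × 387 = 2322
  Σ(formed) = 2322 kJ
ΔH = Σ(broken) − Σ(formed) = 2258 − 2322 = −64 kJ

ΔH ≈ −64 kJ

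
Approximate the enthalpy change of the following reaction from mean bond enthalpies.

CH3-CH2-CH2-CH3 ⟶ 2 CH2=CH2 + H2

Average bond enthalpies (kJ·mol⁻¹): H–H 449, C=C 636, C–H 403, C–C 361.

ΔH ≈ +168 kJ

Bonds broken (reactants):
  C–C: 3 × 361 = 1083
  C–H: 10 × 403 = 4030
  Σ(broken) = 5113 kJ
Bonds formed (products):
  C–H: 8 × 403 = 3224
  C=C: 2 × 636 = 1272
  H–H: 1 × 449 = 449
  Σ(formed) = 4945 kJ
ΔH = Σ(broken) − Σ(formed) = 5113 − 4945 = +168 kJ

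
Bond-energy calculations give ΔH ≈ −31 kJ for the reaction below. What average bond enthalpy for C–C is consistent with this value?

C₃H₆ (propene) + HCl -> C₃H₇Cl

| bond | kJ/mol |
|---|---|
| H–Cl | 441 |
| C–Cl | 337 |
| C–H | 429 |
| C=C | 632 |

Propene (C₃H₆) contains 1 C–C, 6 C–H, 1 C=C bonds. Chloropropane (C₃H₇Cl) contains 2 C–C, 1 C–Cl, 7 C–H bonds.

D(C–C) ≈ 338 kJ/mol

Let D be the C–C bond energy.
Σ(broken) = 1×D + 6×429 + 1×632 + 1×441 = 3647 + D
Σ(formed) = 2×D + 1×337 + 7×429 = 3340 + 2D
ΔH = Σ(broken) − Σ(formed) = (3647 + D) − (3340 + 2D) = +307 − D
Setting this equal to −31 kJ gives D = 338 kJ/mol.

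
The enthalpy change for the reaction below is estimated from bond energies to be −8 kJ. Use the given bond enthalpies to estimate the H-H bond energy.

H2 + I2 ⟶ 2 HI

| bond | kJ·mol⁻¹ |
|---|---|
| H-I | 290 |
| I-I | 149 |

Let D be the H-H bond energy.
Σ(broken) = 1×D + 1×149 = 149 + D
Σ(formed) = 2×290 = 580
ΔH = Σ(broken) − Σ(formed) = (149 + D) − (580) = −431 + D
Setting this equal to −8 kJ gives D = 423 kJ/mol.

D(H-H) ≈ 423 kJ/mol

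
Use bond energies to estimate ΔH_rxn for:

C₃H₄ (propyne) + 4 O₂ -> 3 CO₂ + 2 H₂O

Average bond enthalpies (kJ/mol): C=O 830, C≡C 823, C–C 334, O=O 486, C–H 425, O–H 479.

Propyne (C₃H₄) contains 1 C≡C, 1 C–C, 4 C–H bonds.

ΔH ≈ −2095 kJ

Bonds broken (reactants):
  C≡C: 1 × 823 = 823
  C–C: 1 × 334 = 334
  C–H: 4 × 425 = 1700
  O=O: 4 × 486 = 1944
  Σ(broken) = 4801 kJ
Bonds formed (products):
  C=O: 6 × 830 = 4980
  O–H: 4 × 479 = 1916
  Σ(formed) = 6896 kJ
ΔH = Σ(broken) − Σ(formed) = 4801 − 6896 = −2095 kJ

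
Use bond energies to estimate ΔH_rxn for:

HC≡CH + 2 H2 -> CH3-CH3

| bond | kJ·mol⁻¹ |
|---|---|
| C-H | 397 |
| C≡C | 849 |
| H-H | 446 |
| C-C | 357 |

ΔH ≈ −204 kJ

Bonds broken (reactants):
  C≡C: 1 × 849 = 849
  C-H: 2 × 397 = 794
  H-H: 2 × 446 = 892
  Σ(broken) = 2535 kJ
Bonds formed (products):
  C-C: 1 × 357 = 357
  C-H: 6 × 397 = 2382
  Σ(formed) = 2739 kJ
ΔH = Σ(broken) − Σ(formed) = 2535 − 2739 = −204 kJ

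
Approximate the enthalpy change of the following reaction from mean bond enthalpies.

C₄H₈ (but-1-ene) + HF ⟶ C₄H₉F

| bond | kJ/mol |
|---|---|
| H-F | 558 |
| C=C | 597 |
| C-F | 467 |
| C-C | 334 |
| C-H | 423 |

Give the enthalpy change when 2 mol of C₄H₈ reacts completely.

Bonds broken (reactants):
  C-C: 2 × 334 = 668
  C-H: 8 × 423 = 3384
  C=C: 1 × 597 = 597
  H-F: 1 × 558 = 558
  Σ(broken) = 5207 kJ
Bonds formed (products):
  C-C: 3 × 334 = 1002
  C-F: 1 × 467 = 467
  C-H: 9 × 423 = 3807
  Σ(formed) = 5276 kJ
ΔH = Σ(broken) − Σ(formed) = 5207 − 5276 = −69 kJ
For 2× the reaction as written: 2 × (−69) = −138 kJ

ΔH = −138 kJ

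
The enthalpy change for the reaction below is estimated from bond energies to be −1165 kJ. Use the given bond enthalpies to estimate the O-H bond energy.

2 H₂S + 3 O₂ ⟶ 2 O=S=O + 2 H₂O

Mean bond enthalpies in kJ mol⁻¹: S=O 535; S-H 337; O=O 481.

Let D be the O-H bond energy.
Σ(broken) = 3×481 + 4×337 = 2791
Σ(formed) = 4×D + 4×535 = 2140 + 4D
ΔH = Σ(broken) − Σ(formed) = (2791) − (2140 + 4D) = +651 − 4D
Setting this equal to −1165 kJ gives 4D = 1816, so D = 454 kJ/mol.

D(O-H) ≈ 454 kJ/mol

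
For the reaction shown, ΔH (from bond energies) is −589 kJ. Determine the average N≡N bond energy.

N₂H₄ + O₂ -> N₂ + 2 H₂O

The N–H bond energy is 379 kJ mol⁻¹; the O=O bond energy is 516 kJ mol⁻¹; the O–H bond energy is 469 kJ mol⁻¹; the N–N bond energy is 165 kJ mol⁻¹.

Let D be the N≡N bond energy.
Σ(broken) = 4×379 + 1×165 + 1×516 = 2197
Σ(formed) = 1×D + 4×469 = 1876 + D
ΔH = Σ(broken) − Σ(formed) = (2197) − (1876 + D) = +321 − D
Setting this equal to −589 kJ gives D = 910 kJ/mol.

D(N≡N) ≈ 910 kJ/mol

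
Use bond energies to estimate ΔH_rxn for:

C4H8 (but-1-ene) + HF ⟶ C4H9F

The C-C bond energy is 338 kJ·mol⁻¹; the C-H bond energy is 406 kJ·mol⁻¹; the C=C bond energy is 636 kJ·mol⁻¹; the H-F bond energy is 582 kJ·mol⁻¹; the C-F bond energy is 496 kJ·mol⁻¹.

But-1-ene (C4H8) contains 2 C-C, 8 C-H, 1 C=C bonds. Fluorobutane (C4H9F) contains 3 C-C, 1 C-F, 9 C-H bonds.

ΔH ≈ −22 kJ

Bonds broken (reactants):
  C-C: 2 × 338 = 676
  C-H: 8 × 406 = 3248
  C=C: 1 × 636 = 636
  H-F: 1 × 582 = 582
  Σ(broken) = 5142 kJ
Bonds formed (products):
  C-C: 3 × 338 = 1014
  C-F: 1 × 496 = 496
  C-H: 9 × 406 = 3654
  Σ(formed) = 5164 kJ
ΔH = Σ(broken) − Σ(formed) = 5142 − 5164 = −22 kJ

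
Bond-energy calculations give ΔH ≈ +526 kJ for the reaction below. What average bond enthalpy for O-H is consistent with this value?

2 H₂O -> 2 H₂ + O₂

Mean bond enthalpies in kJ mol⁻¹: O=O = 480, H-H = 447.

Let D be the O-H bond energy.
Σ(broken) = 4×D = 4D
Σ(formed) = 2×447 + 1×480 = 1374
ΔH = Σ(broken) − Σ(formed) = (4D) − (1374) = −1374 + 4D
Setting this equal to +526 kJ gives 4D = 1900, so D = 475 kJ/mol.

D(O-H) ≈ 475 kJ/mol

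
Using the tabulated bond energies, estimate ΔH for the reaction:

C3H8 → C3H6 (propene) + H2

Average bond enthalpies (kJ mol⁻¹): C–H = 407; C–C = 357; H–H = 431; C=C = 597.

Bonds broken (reactants):
  C–C: 2 × 357 = 714
  C–H: 8 × 407 = 3256
  Σ(broken) = 3970 kJ
Bonds formed (products):
  C–C: 1 × 357 = 357
  C–H: 6 × 407 = 2442
  C=C: 1 × 597 = 597
  H–H: 1 × 431 = 431
  Σ(formed) = 3827 kJ
ΔH = Σ(broken) − Σ(formed) = 3970 − 3827 = +143 kJ

ΔH ≈ +143 kJ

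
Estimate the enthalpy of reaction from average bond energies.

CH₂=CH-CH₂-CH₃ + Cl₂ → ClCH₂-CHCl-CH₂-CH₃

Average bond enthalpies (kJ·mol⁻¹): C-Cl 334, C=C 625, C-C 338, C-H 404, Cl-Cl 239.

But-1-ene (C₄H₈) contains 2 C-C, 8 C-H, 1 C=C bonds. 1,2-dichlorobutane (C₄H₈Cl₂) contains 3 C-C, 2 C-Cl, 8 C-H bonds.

Bonds broken (reactants):
  C-C: 2 × 338 = 676
  C-H: 8 × 404 = 3232
  C=C: 1 × 625 = 625
  Cl-Cl: 1 × 239 = 239
  Σ(broken) = 4772 kJ
Bonds formed (products):
  C-C: 3 × 338 = 1014
  C-Cl: 2 × 334 = 668
  C-H: 8 × 404 = 3232
  Σ(formed) = 4914 kJ
ΔH = Σ(broken) − Σ(formed) = 4772 − 4914 = −142 kJ

ΔH ≈ −142 kJ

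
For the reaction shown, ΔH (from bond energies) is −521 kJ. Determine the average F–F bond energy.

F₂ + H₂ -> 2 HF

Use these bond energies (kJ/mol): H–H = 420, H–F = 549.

D(F–F) ≈ 157 kJ/mol

Let D be the F–F bond energy.
Σ(broken) = 1×D + 1×420 = 420 + D
Σ(formed) = 2×549 = 1098
ΔH = Σ(broken) − Σ(formed) = (420 + D) − (1098) = −678 + D
Setting this equal to −521 kJ gives D = 157 kJ/mol.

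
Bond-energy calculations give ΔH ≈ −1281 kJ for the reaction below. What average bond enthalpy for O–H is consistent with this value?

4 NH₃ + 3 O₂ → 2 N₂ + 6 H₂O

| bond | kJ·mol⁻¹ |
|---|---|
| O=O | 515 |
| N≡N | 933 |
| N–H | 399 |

D(O–H) ≈ 479 kJ/mol

Let D be the O–H bond energy.
Σ(broken) = 12×399 + 3×515 = 6333
Σ(formed) = 2×933 + 12×D = 1866 + 12D
ΔH = Σ(broken) − Σ(formed) = (6333) − (1866 + 12D) = +4467 − 12D
Setting this equal to −1281 kJ gives 12D = 5748, so D = 479 kJ/mol.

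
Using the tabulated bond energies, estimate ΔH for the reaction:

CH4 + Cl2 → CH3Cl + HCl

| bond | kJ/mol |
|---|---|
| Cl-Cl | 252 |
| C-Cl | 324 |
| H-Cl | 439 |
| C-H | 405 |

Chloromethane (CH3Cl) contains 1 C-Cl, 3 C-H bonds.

ΔH ≈ −106 kJ

Bonds broken (reactants):
  C-H: 4 × 405 = 1620
  Cl-Cl: 1 × 252 = 252
  Σ(broken) = 1872 kJ
Bonds formed (products):
  C-Cl: 1 × 324 = 324
  C-H: 3 × 405 = 1215
  H-Cl: 1 × 439 = 439
  Σ(formed) = 1978 kJ
ΔH = Σ(broken) − Σ(formed) = 1872 − 1978 = −106 kJ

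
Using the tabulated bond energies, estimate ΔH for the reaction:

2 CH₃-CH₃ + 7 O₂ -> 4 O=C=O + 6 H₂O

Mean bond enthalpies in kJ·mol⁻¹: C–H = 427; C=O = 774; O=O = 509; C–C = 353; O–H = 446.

Bonds broken (reactants):
  C–C: 2 × 353 = 706
  C–H: 12 × 427 = 5124
  O=O: 7 × 509 = 3563
  Σ(broken) = 9393 kJ
Bonds formed (products):
  C=O: 8 × 774 = 6192
  O–H: 12 × 446 = 5352
  Σ(formed) = 11544 kJ
ΔH = Σ(broken) − Σ(formed) = 9393 − 11544 = −2151 kJ

ΔH ≈ −2151 kJ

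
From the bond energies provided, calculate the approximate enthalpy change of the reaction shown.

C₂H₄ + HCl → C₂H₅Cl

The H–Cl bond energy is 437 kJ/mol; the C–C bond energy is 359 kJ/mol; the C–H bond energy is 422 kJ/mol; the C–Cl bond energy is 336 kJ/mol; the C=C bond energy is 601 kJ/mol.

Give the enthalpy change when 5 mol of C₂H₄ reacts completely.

Bonds broken (reactants):
  C–H: 4 × 422 = 1688
  C=C: 1 × 601 = 601
  H–Cl: 1 × 437 = 437
  Σ(broken) = 2726 kJ
Bonds formed (products):
  C–C: 1 × 359 = 359
  C–Cl: 1 × 336 = 336
  C–H: 5 × 422 = 2110
  Σ(formed) = 2805 kJ
ΔH = Σ(broken) − Σ(formed) = 2726 − 2805 = −79 kJ
For 5× the reaction as written: 5 × (−79) = −395 kJ

ΔH = −395 kJ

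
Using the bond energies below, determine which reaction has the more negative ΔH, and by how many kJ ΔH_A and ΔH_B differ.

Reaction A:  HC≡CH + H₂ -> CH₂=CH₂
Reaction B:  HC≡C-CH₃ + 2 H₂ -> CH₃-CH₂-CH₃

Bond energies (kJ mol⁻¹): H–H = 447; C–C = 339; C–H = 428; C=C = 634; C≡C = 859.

Reaction B, by 114 kJ

Reaction A:
  Bonds broken (reactants):
    C≡C: 1 × 859 = 859
    C–H: 2 × 428 = 856
    H–H: 1 × 447 = 447
    Σ(broken) = 2162 kJ
  Bonds formed (products):
    C–H: 4 × 428 = 1712
    C=C: 1 × 634 = 634
    Σ(formed) = 2346 kJ
  ΔH_A = 2162 − 2346 = −184 kJ
Reaction B:
  Bonds broken (reactants):
    C≡C: 1 × 859 = 859
    C–C: 1 × 339 = 339
    C–H: 4 × 428 = 1712
    H–H: 2 × 447 = 894
    Σ(broken) = 3804 kJ
  Bonds formed (products):
    C–C: 2 × 339 = 678
    C–H: 8 × 428 = 3424
    Σ(formed) = 4102 kJ
  ΔH_B = 3804 − 4102 = −298 kJ
ΔH_A − ΔH_B = +114 kJ, so reaction B has the more negative ΔH; |ΔH_A − ΔH_B| = 114 kJ.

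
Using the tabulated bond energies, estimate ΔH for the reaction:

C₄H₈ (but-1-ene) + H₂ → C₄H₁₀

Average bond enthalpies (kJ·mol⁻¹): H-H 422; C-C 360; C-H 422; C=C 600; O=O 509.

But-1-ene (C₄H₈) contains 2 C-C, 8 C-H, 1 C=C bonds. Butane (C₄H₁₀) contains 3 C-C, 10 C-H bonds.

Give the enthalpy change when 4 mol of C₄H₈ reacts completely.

Bonds broken (reactants):
  C-C: 2 × 360 = 720
  C-H: 8 × 422 = 3376
  C=C: 1 × 600 = 600
  H-H: 1 × 422 = 422
  Σ(broken) = 5118 kJ
Bonds formed (products):
  C-C: 3 × 360 = 1080
  C-H: 10 × 422 = 4220
  Σ(formed) = 5300 kJ
ΔH = Σ(broken) − Σ(formed) = 5118 − 5300 = −182 kJ
For 4× the reaction as written: 4 × (−182) = −728 kJ

ΔH = −728 kJ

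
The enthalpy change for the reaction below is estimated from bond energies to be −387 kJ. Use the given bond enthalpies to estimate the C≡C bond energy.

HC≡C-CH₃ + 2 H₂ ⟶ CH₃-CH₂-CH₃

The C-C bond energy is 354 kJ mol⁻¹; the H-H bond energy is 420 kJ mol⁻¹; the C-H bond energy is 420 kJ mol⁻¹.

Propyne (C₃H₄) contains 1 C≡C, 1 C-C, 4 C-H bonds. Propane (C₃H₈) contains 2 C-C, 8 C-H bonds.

D(C≡C) ≈ 807 kJ/mol

Let D be the C≡C bond energy.
Σ(broken) = 1×D + 1×354 + 4×420 + 2×420 = 2874 + D
Σ(formed) = 2×354 + 8×420 = 4068
ΔH = Σ(broken) − Σ(formed) = (2874 + D) − (4068) = −1194 + D
Setting this equal to −387 kJ gives D = 807 kJ/mol.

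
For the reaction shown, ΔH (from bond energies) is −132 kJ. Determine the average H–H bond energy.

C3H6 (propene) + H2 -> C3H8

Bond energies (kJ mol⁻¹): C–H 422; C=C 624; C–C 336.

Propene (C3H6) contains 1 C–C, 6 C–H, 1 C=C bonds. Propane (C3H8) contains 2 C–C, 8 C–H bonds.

Let D be the H–H bond energy.
Σ(broken) = 1×336 + 6×422 + 1×624 + 1×D = 3492 + D
Σ(formed) = 2×336 + 8×422 = 4048
ΔH = Σ(broken) − Σ(formed) = (3492 + D) − (4048) = −556 + D
Setting this equal to −132 kJ gives D = 424 kJ/mol.

D(H–H) ≈ 424 kJ/mol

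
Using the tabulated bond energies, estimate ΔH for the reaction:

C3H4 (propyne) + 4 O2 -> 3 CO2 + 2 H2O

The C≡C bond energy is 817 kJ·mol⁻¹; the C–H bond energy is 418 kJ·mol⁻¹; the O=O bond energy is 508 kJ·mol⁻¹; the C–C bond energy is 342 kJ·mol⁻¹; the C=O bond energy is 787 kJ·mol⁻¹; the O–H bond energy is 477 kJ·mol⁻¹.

Bonds broken (reactants):
  C≡C: 1 × 817 = 817
  C–C: 1 × 342 = 342
  C–H: 4 × 418 = 1672
  O=O: 4 × 508 = 2032
  Σ(broken) = 4863 kJ
Bonds formed (products):
  C=O: 6 × 787 = 4722
  O–H: 4 × 477 = 1908
  Σ(formed) = 6630 kJ
ΔH = Σ(broken) − Σ(formed) = 4863 − 6630 = −1767 kJ

ΔH ≈ −1767 kJ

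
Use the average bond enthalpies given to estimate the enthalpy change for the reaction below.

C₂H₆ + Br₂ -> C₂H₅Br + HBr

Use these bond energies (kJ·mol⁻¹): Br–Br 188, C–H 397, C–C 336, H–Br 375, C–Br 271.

Bonds broken (reactants):
  Br–Br: 1 × 188 = 188
  C–C: 1 × 336 = 336
  C–H: 6 × 397 = 2382
  Σ(broken) = 2906 kJ
Bonds formed (products):
  C–Br: 1 × 271 = 271
  C–C: 1 × 336 = 336
  C–H: 5 × 397 = 1985
  H–Br: 1 × 375 = 375
  Σ(formed) = 2967 kJ
ΔH = Σ(broken) − Σ(formed) = 2906 − 2967 = −61 kJ

ΔH ≈ −61 kJ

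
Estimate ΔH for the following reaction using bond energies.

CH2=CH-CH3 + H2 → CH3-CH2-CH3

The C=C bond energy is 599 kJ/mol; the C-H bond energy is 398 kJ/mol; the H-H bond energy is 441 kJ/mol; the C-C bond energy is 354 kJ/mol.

Bonds broken (reactants):
  C-C: 1 × 354 = 354
  C-H: 6 × 398 = 2388
  C=C: 1 × 599 = 599
  H-H: 1 × 441 = 441
  Σ(broken) = 3782 kJ
Bonds formed (products):
  C-C: 2 × 354 = 708
  C-H: 8 × 398 = 3184
  Σ(formed) = 3892 kJ
ΔH = Σ(broken) − Σ(formed) = 3782 − 3892 = −110 kJ

ΔH ≈ −110 kJ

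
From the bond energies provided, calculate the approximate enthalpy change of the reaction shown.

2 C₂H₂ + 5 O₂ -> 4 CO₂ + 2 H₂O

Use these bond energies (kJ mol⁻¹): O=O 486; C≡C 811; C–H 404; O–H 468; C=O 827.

ΔH ≈ −2820 kJ

Bonds broken (reactants):
  C≡C: 2 × 811 = 1622
  C–H: 4 × 404 = 1616
  O=O: 5 × 486 = 2430
  Σ(broken) = 5668 kJ
Bonds formed (products):
  C=O: 8 × 827 = 6616
  O–H: 4 × 468 = 1872
  Σ(formed) = 8488 kJ
ΔH = Σ(broken) − Σ(formed) = 5668 − 8488 = −2820 kJ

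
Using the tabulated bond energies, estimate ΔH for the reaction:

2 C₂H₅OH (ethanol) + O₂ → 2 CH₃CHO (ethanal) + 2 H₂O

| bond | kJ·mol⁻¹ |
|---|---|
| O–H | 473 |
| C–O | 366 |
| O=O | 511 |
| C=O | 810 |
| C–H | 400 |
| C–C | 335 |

Bonds broken (reactants):
  C–C: 2 × 335 = 670
  C–H: 10 × 400 = 4000
  C–O: 2 × 366 = 732
  O–H: 2 × 473 = 946
  O=O: 1 × 511 = 511
  Σ(broken) = 6859 kJ
Bonds formed (products):
  C–C: 2 × 335 = 670
  C–H: 8 × 400 = 3200
  C=O: 2 × 810 = 1620
  O–H: 4 × 473 = 1892
  Σ(formed) = 7382 kJ
ΔH = Σ(broken) − Σ(formed) = 6859 − 7382 = −523 kJ

ΔH ≈ −523 kJ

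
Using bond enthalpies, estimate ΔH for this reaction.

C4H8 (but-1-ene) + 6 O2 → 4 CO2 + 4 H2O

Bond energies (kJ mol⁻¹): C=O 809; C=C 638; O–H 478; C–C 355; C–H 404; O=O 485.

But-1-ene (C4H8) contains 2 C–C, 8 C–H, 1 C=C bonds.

ΔH ≈ −2806 kJ

Bonds broken (reactants):
  C–C: 2 × 355 = 710
  C–H: 8 × 404 = 3232
  C=C: 1 × 638 = 638
  O=O: 6 × 485 = 2910
  Σ(broken) = 7490 kJ
Bonds formed (products):
  C=O: 8 × 809 = 6472
  O–H: 8 × 478 = 3824
  Σ(formed) = 10296 kJ
ΔH = Σ(broken) − Σ(formed) = 7490 − 10296 = −2806 kJ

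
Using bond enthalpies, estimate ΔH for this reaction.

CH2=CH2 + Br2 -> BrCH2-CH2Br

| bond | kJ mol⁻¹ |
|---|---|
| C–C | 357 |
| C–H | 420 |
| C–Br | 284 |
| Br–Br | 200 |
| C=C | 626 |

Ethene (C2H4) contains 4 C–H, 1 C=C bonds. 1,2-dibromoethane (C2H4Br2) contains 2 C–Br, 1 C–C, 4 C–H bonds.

ΔH ≈ −99 kJ

Bonds broken (reactants):
  Br–Br: 1 × 200 = 200
  C–H: 4 × 420 = 1680
  C=C: 1 × 626 = 626
  Σ(broken) = 2506 kJ
Bonds formed (products):
  C–Br: 2 × 284 = 568
  C–C: 1 × 357 = 357
  C–H: 4 × 420 = 1680
  Σ(formed) = 2605 kJ
ΔH = Σ(broken) − Σ(formed) = 2506 − 2605 = −99 kJ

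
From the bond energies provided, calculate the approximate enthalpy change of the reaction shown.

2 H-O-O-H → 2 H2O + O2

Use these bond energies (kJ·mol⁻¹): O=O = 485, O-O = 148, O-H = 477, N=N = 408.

ΔH ≈ −189 kJ

Bonds broken (reactants):
  O-H: 4 × 477 = 1908
  O-O: 2 × 148 = 296
  Σ(broken) = 2204 kJ
Bonds formed (products):
  O-H: 4 × 477 = 1908
  O=O: 1 × 485 = 485
  Σ(formed) = 2393 kJ
ΔH = Σ(broken) − Σ(formed) = 2204 − 2393 = −189 kJ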